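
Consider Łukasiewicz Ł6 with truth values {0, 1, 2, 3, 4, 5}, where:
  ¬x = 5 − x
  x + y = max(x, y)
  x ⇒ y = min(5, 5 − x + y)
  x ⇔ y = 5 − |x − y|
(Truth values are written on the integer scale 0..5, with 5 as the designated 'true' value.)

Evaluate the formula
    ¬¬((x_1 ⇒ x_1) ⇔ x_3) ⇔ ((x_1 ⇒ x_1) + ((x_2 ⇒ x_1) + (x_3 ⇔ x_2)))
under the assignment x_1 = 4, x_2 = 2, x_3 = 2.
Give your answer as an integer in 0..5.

2

x_1 ⇒ x_1 = 4 ⇒ 4 = 5
(x_1 ⇒ x_1) ⇔ x_3 = 5 ⇔ 2 = 2
¬((x_1 ⇒ x_1) ⇔ x_3) = ¬2 = 3
¬¬((x_1 ⇒ x_1) ⇔ x_3) = ¬3 = 2
x_1 ⇒ x_1 = 4 ⇒ 4 = 5
x_2 ⇒ x_1 = 2 ⇒ 4 = 5
x_3 ⇔ x_2 = 2 ⇔ 2 = 5
(x_2 ⇒ x_1) + (x_3 ⇔ x_2) = 5 + 5 = 5
(x_1 ⇒ x_1) + ((x_2 ⇒ x_1) + (x_3 ⇔ x_2)) = 5 + 5 = 5
¬¬((x_1 ⇒ x_1) ⇔ x_3) ⇔ ((x_1 ⇒ x_1) + ((x_2 ⇒ x_1) + (x_3 ⇔ x_2))) = 2 ⇔ 5 = 2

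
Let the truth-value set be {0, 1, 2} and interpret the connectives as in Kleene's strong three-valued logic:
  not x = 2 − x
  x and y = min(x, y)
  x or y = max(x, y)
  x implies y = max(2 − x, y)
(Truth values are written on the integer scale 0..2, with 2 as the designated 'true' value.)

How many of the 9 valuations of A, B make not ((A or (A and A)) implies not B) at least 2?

1

A = 0, B = 0 ↦ 0  <
A = 0, B = 1 ↦ 0  <
A = 0, B = 2 ↦ 0  <
A = 1, B = 0 ↦ 0  <
A = 1, B = 1 ↦ 1  <
A = 1, B = 2 ↦ 1  <
A = 2, B = 0 ↦ 0  <
A = 2, B = 1 ↦ 1  <
A = 2, B = 2 ↦ 2  ≥
So 1 of the 9 assignments meets the threshold.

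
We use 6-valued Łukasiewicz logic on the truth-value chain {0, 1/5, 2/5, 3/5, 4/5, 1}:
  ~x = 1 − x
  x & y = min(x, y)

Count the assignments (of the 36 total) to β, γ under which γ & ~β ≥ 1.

1

value 1: 1 assignment (counts)
value 4/5: 3 assignments
value 3/5: 5 assignments
value 2/5: 7 assignments
value 1/5: 9 assignments
value 0: 11 assignments
So 1 of the 36 assignments meets the threshold.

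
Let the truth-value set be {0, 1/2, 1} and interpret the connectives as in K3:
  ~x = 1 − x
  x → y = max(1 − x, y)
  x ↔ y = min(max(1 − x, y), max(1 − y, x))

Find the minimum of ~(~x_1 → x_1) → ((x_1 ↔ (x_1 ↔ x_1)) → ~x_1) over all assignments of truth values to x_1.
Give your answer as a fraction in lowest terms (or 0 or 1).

Take x_1 = 1/2:
~x_1 = ~1/2 = 1/2
~x_1 → x_1 = 1/2 → 1/2 = 1/2
~(~x_1 → x_1) = ~1/2 = 1/2
x_1 ↔ x_1 = 1/2 ↔ 1/2 = 1/2
x_1 ↔ (x_1 ↔ x_1) = 1/2 ↔ 1/2 = 1/2
~x_1 = ~1/2 = 1/2
(x_1 ↔ (x_1 ↔ x_1)) → ~x_1 = 1/2 → 1/2 = 1/2
~(~x_1 → x_1) → ((x_1 ↔ (x_1 ↔ x_1)) → ~x_1) = 1/2 → 1/2 = 1/2
No assignment yields a value below 1/2, so this is the minimum.

1/2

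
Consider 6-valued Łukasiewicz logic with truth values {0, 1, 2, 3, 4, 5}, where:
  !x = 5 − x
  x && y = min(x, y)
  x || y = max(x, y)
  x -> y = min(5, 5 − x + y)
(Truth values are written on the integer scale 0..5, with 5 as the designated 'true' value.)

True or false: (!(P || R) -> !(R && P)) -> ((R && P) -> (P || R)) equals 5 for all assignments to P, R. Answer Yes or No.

At P = 5, R = 2, for instance:
P || R = 5 || 2 = 5
!(P || R) = !5 = 0
R && P = 2 && 5 = 2
!(R && P) = !2 = 3
!(P || R) -> !(R && P) = 0 -> 3 = 5
(R && P) -> (P || R) = 2 -> 5 = 5
(!(P || R) -> !(R && P)) -> ((R && P) -> (P || R)) = 5 -> 5 = 5
and checking the remaining 35 assignments likewise gives ≥ 5 in every case.

Yes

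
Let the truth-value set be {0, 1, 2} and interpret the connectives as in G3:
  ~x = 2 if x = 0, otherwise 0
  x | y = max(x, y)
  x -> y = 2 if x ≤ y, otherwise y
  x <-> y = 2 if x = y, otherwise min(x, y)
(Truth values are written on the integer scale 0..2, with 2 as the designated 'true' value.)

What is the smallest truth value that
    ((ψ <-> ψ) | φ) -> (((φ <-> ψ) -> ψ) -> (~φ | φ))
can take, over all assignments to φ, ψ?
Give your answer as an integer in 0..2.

1

Take φ = 1, ψ = 0:
ψ <-> ψ = 0 <-> 0 = 2
(ψ <-> ψ) | φ = 2 | 1 = 2
φ <-> ψ = 1 <-> 0 = 0
(φ <-> ψ) -> ψ = 0 -> 0 = 2
~φ = ~1 = 0
~φ | φ = 0 | 1 = 1
((φ <-> ψ) -> ψ) -> (~φ | φ) = 2 -> 1 = 1
((ψ <-> ψ) | φ) -> (((φ <-> ψ) -> ψ) -> (~φ | φ)) = 2 -> 1 = 1
No assignment yields a value below 1, so this is the minimum.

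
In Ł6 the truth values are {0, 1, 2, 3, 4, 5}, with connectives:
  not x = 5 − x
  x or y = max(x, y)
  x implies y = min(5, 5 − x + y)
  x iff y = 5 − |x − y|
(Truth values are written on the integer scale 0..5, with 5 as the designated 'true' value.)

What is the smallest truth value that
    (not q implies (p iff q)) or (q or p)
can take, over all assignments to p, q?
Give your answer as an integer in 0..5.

Take p = 2, q = 0:
not q = not 0 = 5
p iff q = 2 iff 0 = 3
not q implies (p iff q) = 5 implies 3 = 3
q or p = 0 or 2 = 2
(not q implies (p iff q)) or (q or p) = 3 or 2 = 3
No assignment yields a value below 3, so this is the minimum.

3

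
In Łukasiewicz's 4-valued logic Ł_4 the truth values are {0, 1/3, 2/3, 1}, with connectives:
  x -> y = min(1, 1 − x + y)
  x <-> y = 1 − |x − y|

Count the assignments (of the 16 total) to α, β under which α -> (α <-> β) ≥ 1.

α = 0, β = 0 ↦ 1  ≥
α = 0, β = 1/3 ↦ 1  ≥
α = 0, β = 2/3 ↦ 1  ≥
α = 0, β = 1 ↦ 1  ≥
α = 1/3, β = 0 ↦ 1  ≥
α = 1/3, β = 1/3 ↦ 1  ≥
α = 1/3, β = 2/3 ↦ 1  ≥
α = 1/3, β = 1 ↦ 1  ≥
α = 2/3, β = 0 ↦ 2/3  <
α = 2/3, β = 1/3 ↦ 1  ≥
α = 2/3, β = 2/3 ↦ 1  ≥
α = 2/3, β = 1 ↦ 1  ≥
α = 1, β = 0 ↦ 0  <
α = 1, β = 1/3 ↦ 1/3  <
α = 1, β = 2/3 ↦ 2/3  <
α = 1, β = 1 ↦ 1  ≥
So 12 of the 16 assignments meet the threshold.

12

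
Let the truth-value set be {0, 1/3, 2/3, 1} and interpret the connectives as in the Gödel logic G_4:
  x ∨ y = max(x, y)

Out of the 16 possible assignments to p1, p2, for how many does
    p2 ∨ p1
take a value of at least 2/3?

p1 = 0, p2 = 0 ↦ 0  <
p1 = 0, p2 = 1/3 ↦ 1/3  <
p1 = 0, p2 = 2/3 ↦ 2/3  ≥
p1 = 0, p2 = 1 ↦ 1  ≥
p1 = 1/3, p2 = 0 ↦ 1/3  <
p1 = 1/3, p2 = 1/3 ↦ 1/3  <
p1 = 1/3, p2 = 2/3 ↦ 2/3  ≥
p1 = 1/3, p2 = 1 ↦ 1  ≥
p1 = 2/3, p2 = 0 ↦ 2/3  ≥
p1 = 2/3, p2 = 1/3 ↦ 2/3  ≥
p1 = 2/3, p2 = 2/3 ↦ 2/3  ≥
p1 = 2/3, p2 = 1 ↦ 1  ≥
p1 = 1, p2 = 0 ↦ 1  ≥
p1 = 1, p2 = 1/3 ↦ 1  ≥
p1 = 1, p2 = 2/3 ↦ 1  ≥
p1 = 1, p2 = 1 ↦ 1  ≥
So 12 of the 16 assignments meet the threshold.

12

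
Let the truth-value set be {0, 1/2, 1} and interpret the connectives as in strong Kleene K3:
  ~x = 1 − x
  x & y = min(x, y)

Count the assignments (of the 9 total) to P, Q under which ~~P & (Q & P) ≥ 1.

P = 0, Q = 0 ↦ 0  <
P = 0, Q = 1/2 ↦ 0  <
P = 0, Q = 1 ↦ 0  <
P = 1/2, Q = 0 ↦ 0  <
P = 1/2, Q = 1/2 ↦ 1/2  <
P = 1/2, Q = 1 ↦ 1/2  <
P = 1, Q = 0 ↦ 0  <
P = 1, Q = 1/2 ↦ 1/2  <
P = 1, Q = 1 ↦ 1  ≥
So 1 of the 9 assignments meets the threshold.

1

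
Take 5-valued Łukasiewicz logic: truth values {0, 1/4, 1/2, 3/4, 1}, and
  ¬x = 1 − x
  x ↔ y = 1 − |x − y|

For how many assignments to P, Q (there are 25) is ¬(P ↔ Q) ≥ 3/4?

value 1: 2 assignments (counts)
value 3/4: 4 assignments (counts)
value 1/2: 6 assignments
value 1/4: 8 assignments
value 0: 5 assignments
So 6 of the 25 assignments meet the threshold.

6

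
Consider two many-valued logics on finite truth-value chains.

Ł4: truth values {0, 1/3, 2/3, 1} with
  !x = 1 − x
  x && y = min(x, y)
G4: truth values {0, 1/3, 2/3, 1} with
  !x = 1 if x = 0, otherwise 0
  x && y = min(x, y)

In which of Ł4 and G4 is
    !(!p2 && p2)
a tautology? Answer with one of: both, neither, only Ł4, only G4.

only G4

In Ł4: at p2 = 1/3 the value is 2/3 — not a tautology.
In G4: every assignment gives 1 — tautology.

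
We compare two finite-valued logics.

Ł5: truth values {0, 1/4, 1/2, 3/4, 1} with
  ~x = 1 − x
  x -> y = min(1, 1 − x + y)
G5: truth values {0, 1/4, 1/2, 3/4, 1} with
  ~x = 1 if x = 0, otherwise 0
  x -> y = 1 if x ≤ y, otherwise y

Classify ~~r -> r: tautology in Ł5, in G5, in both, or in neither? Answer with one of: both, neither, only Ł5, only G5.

In Ł5: every assignment gives 1 — tautology.
In G5: at r = 1/4 the value is 1/4 — not a tautology.

only Ł5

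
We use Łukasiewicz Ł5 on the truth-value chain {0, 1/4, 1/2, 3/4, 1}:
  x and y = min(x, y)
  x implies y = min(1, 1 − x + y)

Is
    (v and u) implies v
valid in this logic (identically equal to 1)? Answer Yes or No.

Yes

At u = 1/2, v = 3/4, for instance:
v and u = 3/4 and 1/2 = 1/2
(v and u) implies v = 1/2 implies 3/4 = 1
and checking the remaining 24 assignments likewise gives ≥ 1 in every case.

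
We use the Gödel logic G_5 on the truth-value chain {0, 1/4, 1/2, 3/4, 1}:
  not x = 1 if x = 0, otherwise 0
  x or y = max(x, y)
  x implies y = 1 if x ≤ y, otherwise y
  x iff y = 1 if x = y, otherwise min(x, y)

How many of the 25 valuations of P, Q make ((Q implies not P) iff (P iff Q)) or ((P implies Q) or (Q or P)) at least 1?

19

value 1: 19 assignments (counts)
value 3/4: 3 assignments
value 1/2: 2 assignments
value 1/4: 1 assignment
So 19 of the 25 assignments meet the threshold.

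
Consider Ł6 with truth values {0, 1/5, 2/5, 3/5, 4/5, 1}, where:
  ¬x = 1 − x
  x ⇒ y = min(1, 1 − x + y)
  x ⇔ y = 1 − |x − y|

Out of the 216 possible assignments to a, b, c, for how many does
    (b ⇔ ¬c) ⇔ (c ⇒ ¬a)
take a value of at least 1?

value 1: 42 assignments (counts)
value 4/5: 68 assignments
value 3/5: 48 assignments
value 2/5: 32 assignments
value 1/5: 18 assignments
value 0: 8 assignments
So 42 of the 216 assignments meet the threshold.

42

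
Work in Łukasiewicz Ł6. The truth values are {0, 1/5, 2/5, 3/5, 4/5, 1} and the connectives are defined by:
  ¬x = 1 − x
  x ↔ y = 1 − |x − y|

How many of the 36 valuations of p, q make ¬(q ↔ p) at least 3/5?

12

value 1: 2 assignments (counts)
value 4/5: 4 assignments (counts)
value 3/5: 6 assignments (counts)
value 2/5: 8 assignments
value 1/5: 10 assignments
value 0: 6 assignments
So 12 of the 36 assignments meet the threshold.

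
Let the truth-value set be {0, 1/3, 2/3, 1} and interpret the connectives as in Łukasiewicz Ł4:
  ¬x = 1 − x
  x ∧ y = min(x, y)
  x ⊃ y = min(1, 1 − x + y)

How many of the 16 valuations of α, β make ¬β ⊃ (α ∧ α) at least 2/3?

α = 0, β = 0 ↦ 0  <
α = 0, β = 1/3 ↦ 1/3  <
α = 0, β = 2/3 ↦ 2/3  ≥
α = 0, β = 1 ↦ 1  ≥
α = 1/3, β = 0 ↦ 1/3  <
α = 1/3, β = 1/3 ↦ 2/3  ≥
α = 1/3, β = 2/3 ↦ 1  ≥
α = 1/3, β = 1 ↦ 1  ≥
α = 2/3, β = 0 ↦ 2/3  ≥
α = 2/3, β = 1/3 ↦ 1  ≥
α = 2/3, β = 2/3 ↦ 1  ≥
α = 2/3, β = 1 ↦ 1  ≥
α = 1, β = 0 ↦ 1  ≥
α = 1, β = 1/3 ↦ 1  ≥
α = 1, β = 2/3 ↦ 1  ≥
α = 1, β = 1 ↦ 1  ≥
So 13 of the 16 assignments meet the threshold.

13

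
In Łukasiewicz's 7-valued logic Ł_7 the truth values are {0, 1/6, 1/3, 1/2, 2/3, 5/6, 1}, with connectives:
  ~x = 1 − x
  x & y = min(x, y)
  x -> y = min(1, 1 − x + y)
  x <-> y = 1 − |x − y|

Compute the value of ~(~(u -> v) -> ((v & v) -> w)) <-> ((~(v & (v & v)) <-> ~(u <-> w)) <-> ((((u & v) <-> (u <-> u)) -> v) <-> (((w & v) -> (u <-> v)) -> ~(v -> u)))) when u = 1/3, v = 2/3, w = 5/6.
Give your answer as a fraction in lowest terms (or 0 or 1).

1/2

u -> v = 1/3 -> 2/3 = 1
~(u -> v) = ~1 = 0
v & v = 2/3 & 2/3 = 2/3
(v & v) -> w = 2/3 -> 5/6 = 1
~(u -> v) -> ((v & v) -> w) = 0 -> 1 = 1
~(~(u -> v) -> ((v & v) -> w)) = ~1 = 0
v & v = 2/3 & 2/3 = 2/3
v & (v & v) = 2/3 & 2/3 = 2/3
~(v & (v & v)) = ~2/3 = 1/3
u <-> w = 1/3 <-> 5/6 = 1/2
~(u <-> w) = ~1/2 = 1/2
~(v & (v & v)) <-> ~(u <-> w) = 1/3 <-> 1/2 = 5/6
u & v = 1/3 & 2/3 = 1/3
u <-> u = 1/3 <-> 1/3 = 1
(u & v) <-> (u <-> u) = 1/3 <-> 1 = 1/3
((u & v) <-> (u <-> u)) -> v = 1/3 -> 2/3 = 1
w & v = 5/6 & 2/3 = 2/3
u <-> v = 1/3 <-> 2/3 = 2/3
(w & v) -> (u <-> v) = 2/3 -> 2/3 = 1
v -> u = 2/3 -> 1/3 = 2/3
~(v -> u) = ~2/3 = 1/3
((w & v) -> (u <-> v)) -> ~(v -> u) = 1 -> 1/3 = 1/3
(((u & v) <-> (u <-> u)) -> v) <-> (((w & v) -> (u <-> v)) -> ~(v -> u)) = 1 <-> 1/3 = 1/3
(~(v & (v & v)) <-> ~(u <-> w)) <-> ((((u & v) <-> (u <-> u)) -> v) <-> (((w & v) -> (u <-> v)) -> ~(v -> u))) = 5/6 <-> 1/3 = 1/2
~(~(u -> v) -> ((v & v) -> w)) <-> ((~(v & (v & v)) <-> ~(u <-> w)) <-> ((((u & v) <-> (u <-> u)) -> v) <-> (((w & v) -> (u <-> v)) -> ~(v -> u)))) = 0 <-> 1/2 = 1/2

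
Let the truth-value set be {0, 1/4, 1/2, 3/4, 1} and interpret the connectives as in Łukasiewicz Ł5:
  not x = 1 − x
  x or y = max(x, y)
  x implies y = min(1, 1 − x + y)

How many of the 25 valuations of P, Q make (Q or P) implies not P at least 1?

value 1: 12 assignments (counts)
value 3/4: 2 assignments
value 1/2: 5 assignments
value 1/4: 1 assignment
value 0: 5 assignments
So 12 of the 25 assignments meet the threshold.

12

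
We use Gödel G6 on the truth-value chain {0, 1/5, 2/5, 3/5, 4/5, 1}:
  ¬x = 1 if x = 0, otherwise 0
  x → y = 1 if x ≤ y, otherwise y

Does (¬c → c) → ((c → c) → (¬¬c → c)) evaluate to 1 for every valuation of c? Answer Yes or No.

No

Counterexample: take c = 1/5.
¬c = ¬1/5 = 0
¬c → c = 0 → 1/5 = 1
c → c = 1/5 → 1/5 = 1
¬c = ¬1/5 = 0
¬¬c = ¬0 = 1
¬¬c → c = 1 → 1/5 = 1/5
(c → c) → (¬¬c → c) = 1 → 1/5 = 1/5
(¬c → c) → ((c → c) → (¬¬c → c)) = 1 → 1/5 = 1/5
This gives 1/5 ≠ 1.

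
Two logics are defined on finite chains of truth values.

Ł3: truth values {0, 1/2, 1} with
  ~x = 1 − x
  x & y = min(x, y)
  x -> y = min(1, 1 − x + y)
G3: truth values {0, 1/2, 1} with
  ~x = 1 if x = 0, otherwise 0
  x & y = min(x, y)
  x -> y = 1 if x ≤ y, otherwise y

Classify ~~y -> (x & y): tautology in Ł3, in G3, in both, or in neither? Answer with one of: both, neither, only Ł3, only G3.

neither

In Ł3: at x = 0, y = 1/2 the value is 1/2 — not a tautology.
In G3: at x = 0, y = 1/2 the value is 0 — not a tautology.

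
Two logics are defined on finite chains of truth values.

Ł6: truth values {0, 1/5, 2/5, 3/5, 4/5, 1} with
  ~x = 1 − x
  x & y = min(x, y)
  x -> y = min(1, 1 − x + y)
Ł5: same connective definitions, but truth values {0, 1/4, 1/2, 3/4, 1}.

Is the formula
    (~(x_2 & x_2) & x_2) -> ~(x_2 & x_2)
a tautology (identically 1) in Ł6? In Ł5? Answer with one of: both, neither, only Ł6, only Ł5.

both

In Ł6: every assignment gives 1 — tautology.
In Ł5: every assignment gives 1 — tautology.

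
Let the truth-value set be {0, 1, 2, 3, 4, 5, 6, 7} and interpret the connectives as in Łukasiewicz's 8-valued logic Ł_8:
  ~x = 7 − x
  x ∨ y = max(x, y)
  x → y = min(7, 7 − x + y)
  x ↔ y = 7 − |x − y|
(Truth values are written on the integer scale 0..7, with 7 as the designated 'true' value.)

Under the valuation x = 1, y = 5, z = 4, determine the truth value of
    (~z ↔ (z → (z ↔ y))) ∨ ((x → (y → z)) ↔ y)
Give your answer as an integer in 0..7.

5

~z = ~4 = 3
z ↔ y = 4 ↔ 5 = 6
z → (z ↔ y) = 4 → 6 = 7
~z ↔ (z → (z ↔ y)) = 3 ↔ 7 = 3
y → z = 5 → 4 = 6
x → (y → z) = 1 → 6 = 7
(x → (y → z)) ↔ y = 7 ↔ 5 = 5
(~z ↔ (z → (z ↔ y))) ∨ ((x → (y → z)) ↔ y) = 3 ∨ 5 = 5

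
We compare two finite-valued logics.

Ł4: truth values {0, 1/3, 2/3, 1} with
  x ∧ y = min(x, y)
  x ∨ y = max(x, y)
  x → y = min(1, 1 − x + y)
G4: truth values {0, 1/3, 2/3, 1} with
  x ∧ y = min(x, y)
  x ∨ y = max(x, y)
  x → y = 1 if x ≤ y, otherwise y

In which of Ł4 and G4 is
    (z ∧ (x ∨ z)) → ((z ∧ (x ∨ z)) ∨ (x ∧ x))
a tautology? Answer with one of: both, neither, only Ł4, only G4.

both

In Ł4: every assignment gives 1 — tautology.
In G4: every assignment gives 1 — tautology.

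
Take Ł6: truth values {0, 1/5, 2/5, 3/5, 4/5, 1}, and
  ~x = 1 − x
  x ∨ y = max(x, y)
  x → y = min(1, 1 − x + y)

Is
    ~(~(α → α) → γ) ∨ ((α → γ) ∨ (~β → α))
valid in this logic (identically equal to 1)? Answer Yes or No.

Counterexample: take α = 1/5, β = 0, γ = 0.
α → α = 1/5 → 1/5 = 1
~(α → α) = ~1 = 0
~(α → α) → γ = 0 → 0 = 1
~(~(α → α) → γ) = ~1 = 0
α → γ = 1/5 → 0 = 4/5
~β = ~0 = 1
~β → α = 1 → 1/5 = 1/5
(α → γ) ∨ (~β → α) = 4/5 ∨ 1/5 = 4/5
~(~(α → α) → γ) ∨ ((α → γ) ∨ (~β → α)) = 0 ∨ 4/5 = 4/5
This gives 4/5 ≠ 1.

No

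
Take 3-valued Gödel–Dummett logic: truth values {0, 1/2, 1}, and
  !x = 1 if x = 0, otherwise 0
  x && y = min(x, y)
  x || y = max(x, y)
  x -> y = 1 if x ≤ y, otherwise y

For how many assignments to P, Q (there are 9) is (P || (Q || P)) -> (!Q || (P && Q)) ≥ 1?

5

P = 0, Q = 0 ↦ 1  ≥
P = 0, Q = 1/2 ↦ 0  <
P = 0, Q = 1 ↦ 0  <
P = 1/2, Q = 0 ↦ 1  ≥
P = 1/2, Q = 1/2 ↦ 1  ≥
P = 1/2, Q = 1 ↦ 1/2  <
P = 1, Q = 0 ↦ 1  ≥
P = 1, Q = 1/2 ↦ 1/2  <
P = 1, Q = 1 ↦ 1  ≥
So 5 of the 9 assignments meet the threshold.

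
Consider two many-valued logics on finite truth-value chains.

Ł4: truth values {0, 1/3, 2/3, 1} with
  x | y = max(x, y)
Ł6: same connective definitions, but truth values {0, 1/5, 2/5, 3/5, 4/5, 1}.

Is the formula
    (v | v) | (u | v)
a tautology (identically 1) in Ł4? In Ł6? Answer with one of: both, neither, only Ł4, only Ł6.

neither

In Ł4: at u = 0, v = 0 the value is 0 — not a tautology.
In Ł6: at u = 0, v = 0 the value is 0 — not a tautology.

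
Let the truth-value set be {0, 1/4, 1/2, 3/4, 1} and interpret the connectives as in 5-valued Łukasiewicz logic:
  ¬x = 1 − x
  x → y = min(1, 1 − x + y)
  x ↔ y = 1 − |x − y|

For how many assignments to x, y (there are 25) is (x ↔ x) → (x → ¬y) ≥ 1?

15

value 1: 15 assignments (counts)
value 3/4: 4 assignments
value 1/2: 3 assignments
value 1/4: 2 assignments
value 0: 1 assignment
So 15 of the 25 assignments meet the threshold.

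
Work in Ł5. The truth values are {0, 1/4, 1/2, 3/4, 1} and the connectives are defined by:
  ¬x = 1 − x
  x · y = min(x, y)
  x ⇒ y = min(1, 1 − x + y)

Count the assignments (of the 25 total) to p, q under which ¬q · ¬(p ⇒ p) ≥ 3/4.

value 0: 25 assignments
So 0 of the 25 assignments meet the threshold.

0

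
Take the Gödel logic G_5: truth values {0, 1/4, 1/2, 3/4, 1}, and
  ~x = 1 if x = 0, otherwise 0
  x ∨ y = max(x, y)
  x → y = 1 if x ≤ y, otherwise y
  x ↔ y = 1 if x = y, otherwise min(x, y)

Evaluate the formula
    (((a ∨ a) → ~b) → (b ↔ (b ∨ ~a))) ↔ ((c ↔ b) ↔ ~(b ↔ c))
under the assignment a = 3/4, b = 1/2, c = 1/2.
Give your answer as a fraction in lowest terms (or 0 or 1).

0

a ∨ a = 3/4 ∨ 3/4 = 3/4
~b = ~1/2 = 0
(a ∨ a) → ~b = 3/4 → 0 = 0
~a = ~3/4 = 0
b ∨ ~a = 1/2 ∨ 0 = 1/2
b ↔ (b ∨ ~a) = 1/2 ↔ 1/2 = 1
((a ∨ a) → ~b) → (b ↔ (b ∨ ~a)) = 0 → 1 = 1
c ↔ b = 1/2 ↔ 1/2 = 1
b ↔ c = 1/2 ↔ 1/2 = 1
~(b ↔ c) = ~1 = 0
(c ↔ b) ↔ ~(b ↔ c) = 1 ↔ 0 = 0
(((a ∨ a) → ~b) → (b ↔ (b ∨ ~a))) ↔ ((c ↔ b) ↔ ~(b ↔ c)) = 1 ↔ 0 = 0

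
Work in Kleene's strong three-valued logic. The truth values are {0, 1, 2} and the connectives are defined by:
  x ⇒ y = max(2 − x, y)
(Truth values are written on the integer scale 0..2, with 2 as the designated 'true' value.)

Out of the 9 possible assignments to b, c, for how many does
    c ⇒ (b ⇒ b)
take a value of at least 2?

b = 0, c = 0 ↦ 2  ≥
b = 0, c = 1 ↦ 2  ≥
b = 0, c = 2 ↦ 2  ≥
b = 1, c = 0 ↦ 2  ≥
b = 1, c = 1 ↦ 1  <
b = 1, c = 2 ↦ 1  <
b = 2, c = 0 ↦ 2  ≥
b = 2, c = 1 ↦ 2  ≥
b = 2, c = 2 ↦ 2  ≥
So 7 of the 9 assignments meet the threshold.

7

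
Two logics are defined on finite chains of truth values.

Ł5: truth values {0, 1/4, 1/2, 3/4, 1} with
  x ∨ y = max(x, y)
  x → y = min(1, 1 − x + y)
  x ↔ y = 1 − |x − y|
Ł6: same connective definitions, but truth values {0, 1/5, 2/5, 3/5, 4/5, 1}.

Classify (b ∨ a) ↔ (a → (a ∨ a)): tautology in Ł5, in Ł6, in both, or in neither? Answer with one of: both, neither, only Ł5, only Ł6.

In Ł5: at a = 0, b = 0 the value is 0 — not a tautology.
In Ł6: at a = 0, b = 0 the value is 0 — not a tautology.

neither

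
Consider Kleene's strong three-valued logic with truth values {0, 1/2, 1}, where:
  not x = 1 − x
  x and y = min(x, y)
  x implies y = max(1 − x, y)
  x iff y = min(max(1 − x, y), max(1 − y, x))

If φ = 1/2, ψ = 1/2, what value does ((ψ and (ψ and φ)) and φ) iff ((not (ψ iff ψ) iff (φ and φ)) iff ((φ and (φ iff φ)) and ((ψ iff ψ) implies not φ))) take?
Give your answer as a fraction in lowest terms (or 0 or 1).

ψ and φ = 1/2 and 1/2 = 1/2
ψ and (ψ and φ) = 1/2 and 1/2 = 1/2
(ψ and (ψ and φ)) and φ = 1/2 and 1/2 = 1/2
ψ iff ψ = 1/2 iff 1/2 = 1/2
not (ψ iff ψ) = not 1/2 = 1/2
φ and φ = 1/2 and 1/2 = 1/2
not (ψ iff ψ) iff (φ and φ) = 1/2 iff 1/2 = 1/2
φ iff φ = 1/2 iff 1/2 = 1/2
φ and (φ iff φ) = 1/2 and 1/2 = 1/2
ψ iff ψ = 1/2 iff 1/2 = 1/2
not φ = not 1/2 = 1/2
(ψ iff ψ) implies not φ = 1/2 implies 1/2 = 1/2
(φ and (φ iff φ)) and ((ψ iff ψ) implies not φ) = 1/2 and 1/2 = 1/2
(not (ψ iff ψ) iff (φ and φ)) iff ((φ and (φ iff φ)) and ((ψ iff ψ) implies not φ)) = 1/2 iff 1/2 = 1/2
((ψ and (ψ and φ)) and φ) iff ((not (ψ iff ψ) iff (φ and φ)) iff ((φ and (φ iff φ)) and ((ψ iff ψ) implies not φ))) = 1/2 iff 1/2 = 1/2

1/2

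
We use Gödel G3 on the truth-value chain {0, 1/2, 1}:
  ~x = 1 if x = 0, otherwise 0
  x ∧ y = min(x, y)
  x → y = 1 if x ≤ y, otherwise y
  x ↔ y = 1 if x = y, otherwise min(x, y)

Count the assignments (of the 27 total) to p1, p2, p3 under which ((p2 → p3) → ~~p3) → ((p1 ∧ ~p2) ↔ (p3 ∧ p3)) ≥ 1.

value 1: 11 assignments (counts)
value 1/2: 2 assignments
value 0: 14 assignments
So 11 of the 27 assignments meet the threshold.

11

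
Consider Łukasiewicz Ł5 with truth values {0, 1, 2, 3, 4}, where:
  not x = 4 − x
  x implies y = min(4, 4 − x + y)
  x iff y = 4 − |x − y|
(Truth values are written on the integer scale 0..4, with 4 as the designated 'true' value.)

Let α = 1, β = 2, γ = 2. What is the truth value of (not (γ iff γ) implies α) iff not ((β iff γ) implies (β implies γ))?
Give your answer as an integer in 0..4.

0

γ iff γ = 2 iff 2 = 4
not (γ iff γ) = not 4 = 0
not (γ iff γ) implies α = 0 implies 1 = 4
β iff γ = 2 iff 2 = 4
β implies γ = 2 implies 2 = 4
(β iff γ) implies (β implies γ) = 4 implies 4 = 4
not ((β iff γ) implies (β implies γ)) = not 4 = 0
(not (γ iff γ) implies α) iff not ((β iff γ) implies (β implies γ)) = 4 iff 0 = 0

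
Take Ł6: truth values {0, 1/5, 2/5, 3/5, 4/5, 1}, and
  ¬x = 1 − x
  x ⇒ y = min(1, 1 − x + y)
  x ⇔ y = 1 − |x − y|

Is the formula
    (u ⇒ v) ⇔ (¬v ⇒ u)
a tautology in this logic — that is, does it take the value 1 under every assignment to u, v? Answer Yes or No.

No

Counterexample: take u = 0, v = 0.
u ⇒ v = 0 ⇒ 0 = 1
¬v = ¬0 = 1
¬v ⇒ u = 1 ⇒ 0 = 0
(u ⇒ v) ⇔ (¬v ⇒ u) = 1 ⇔ 0 = 0
This gives 0 ≠ 1.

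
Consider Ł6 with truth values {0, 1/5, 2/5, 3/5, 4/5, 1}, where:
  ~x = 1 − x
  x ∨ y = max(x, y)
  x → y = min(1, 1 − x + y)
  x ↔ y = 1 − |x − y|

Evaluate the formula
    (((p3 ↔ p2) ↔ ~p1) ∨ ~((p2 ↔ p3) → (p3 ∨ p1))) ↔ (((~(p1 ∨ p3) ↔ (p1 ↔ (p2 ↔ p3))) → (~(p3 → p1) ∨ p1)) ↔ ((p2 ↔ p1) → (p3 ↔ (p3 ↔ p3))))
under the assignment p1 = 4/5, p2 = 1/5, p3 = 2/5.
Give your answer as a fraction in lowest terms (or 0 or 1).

p3 ↔ p2 = 2/5 ↔ 1/5 = 4/5
~p1 = ~4/5 = 1/5
(p3 ↔ p2) ↔ ~p1 = 4/5 ↔ 1/5 = 2/5
p2 ↔ p3 = 1/5 ↔ 2/5 = 4/5
p3 ∨ p1 = 2/5 ∨ 4/5 = 4/5
(p2 ↔ p3) → (p3 ∨ p1) = 4/5 → 4/5 = 1
~((p2 ↔ p3) → (p3 ∨ p1)) = ~1 = 0
((p3 ↔ p2) ↔ ~p1) ∨ ~((p2 ↔ p3) → (p3 ∨ p1)) = 2/5 ∨ 0 = 2/5
p1 ∨ p3 = 4/5 ∨ 2/5 = 4/5
~(p1 ∨ p3) = ~4/5 = 1/5
p2 ↔ p3 = 1/5 ↔ 2/5 = 4/5
p1 ↔ (p2 ↔ p3) = 4/5 ↔ 4/5 = 1
~(p1 ∨ p3) ↔ (p1 ↔ (p2 ↔ p3)) = 1/5 ↔ 1 = 1/5
p3 → p1 = 2/5 → 4/5 = 1
~(p3 → p1) = ~1 = 0
~(p3 → p1) ∨ p1 = 0 ∨ 4/5 = 4/5
(~(p1 ∨ p3) ↔ (p1 ↔ (p2 ↔ p3))) → (~(p3 → p1) ∨ p1) = 1/5 → 4/5 = 1
p2 ↔ p1 = 1/5 ↔ 4/5 = 2/5
p3 ↔ p3 = 2/5 ↔ 2/5 = 1
p3 ↔ (p3 ↔ p3) = 2/5 ↔ 1 = 2/5
(p2 ↔ p1) → (p3 ↔ (p3 ↔ p3)) = 2/5 → 2/5 = 1
((~(p1 ∨ p3) ↔ (p1 ↔ (p2 ↔ p3))) → (~(p3 → p1) ∨ p1)) ↔ ((p2 ↔ p1) → (p3 ↔ (p3 ↔ p3))) = 1 ↔ 1 = 1
(((p3 ↔ p2) ↔ ~p1) ∨ ~((p2 ↔ p3) → (p3 ∨ p1))) ↔ (((~(p1 ∨ p3) ↔ (p1 ↔ (p2 ↔ p3))) → (~(p3 → p1) ∨ p1)) ↔ ((p2 ↔ p1) → (p3 ↔ (p3 ↔ p3)))) = 2/5 ↔ 1 = 2/5

2/5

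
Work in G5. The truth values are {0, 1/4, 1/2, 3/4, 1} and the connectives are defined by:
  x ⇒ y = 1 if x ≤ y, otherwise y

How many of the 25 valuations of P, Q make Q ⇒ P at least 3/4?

value 1: 15 assignments (counts)
value 3/4: 1 assignment (counts)
value 1/2: 2 assignments
value 1/4: 3 assignments
value 0: 4 assignments
So 16 of the 25 assignments meet the threshold.

16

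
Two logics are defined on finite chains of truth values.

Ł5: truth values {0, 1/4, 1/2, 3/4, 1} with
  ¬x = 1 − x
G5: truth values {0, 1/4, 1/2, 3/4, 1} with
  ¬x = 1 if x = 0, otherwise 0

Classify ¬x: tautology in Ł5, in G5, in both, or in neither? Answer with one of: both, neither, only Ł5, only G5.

In Ł5: at x = 1/4 the value is 3/4 — not a tautology.
In G5: at x = 1/4 the value is 0 — not a tautology.

neither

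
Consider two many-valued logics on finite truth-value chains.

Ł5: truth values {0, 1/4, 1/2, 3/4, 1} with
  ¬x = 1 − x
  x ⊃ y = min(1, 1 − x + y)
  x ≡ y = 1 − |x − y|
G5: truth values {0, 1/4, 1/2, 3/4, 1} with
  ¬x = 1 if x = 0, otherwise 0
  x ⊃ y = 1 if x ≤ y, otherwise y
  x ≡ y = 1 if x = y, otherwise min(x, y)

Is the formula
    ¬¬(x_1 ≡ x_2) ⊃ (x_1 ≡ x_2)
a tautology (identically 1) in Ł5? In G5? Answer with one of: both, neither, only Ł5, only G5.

In Ł5: every assignment gives 1 — tautology.
In G5: at x_1 = 1/4, x_2 = 1/2 the value is 1/4 — not a tautology.

only Ł5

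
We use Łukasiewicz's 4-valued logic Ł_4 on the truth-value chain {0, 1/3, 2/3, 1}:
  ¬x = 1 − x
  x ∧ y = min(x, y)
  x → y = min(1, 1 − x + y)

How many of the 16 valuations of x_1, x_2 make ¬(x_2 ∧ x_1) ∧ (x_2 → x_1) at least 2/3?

x_1 = 0, x_2 = 0 ↦ 1  ≥
x_1 = 0, x_2 = 1/3 ↦ 2/3  ≥
x_1 = 0, x_2 = 2/3 ↦ 1/3  <
x_1 = 0, x_2 = 1 ↦ 0  <
x_1 = 1/3, x_2 = 0 ↦ 1  ≥
x_1 = 1/3, x_2 = 1/3 ↦ 2/3  ≥
x_1 = 1/3, x_2 = 2/3 ↦ 2/3  ≥
x_1 = 1/3, x_2 = 1 ↦ 1/3  <
x_1 = 2/3, x_2 = 0 ↦ 1  ≥
x_1 = 2/3, x_2 = 1/3 ↦ 2/3  ≥
x_1 = 2/3, x_2 = 2/3 ↦ 1/3  <
x_1 = 2/3, x_2 = 1 ↦ 1/3  <
x_1 = 1, x_2 = 0 ↦ 1  ≥
x_1 = 1, x_2 = 1/3 ↦ 2/3  ≥
x_1 = 1, x_2 = 2/3 ↦ 1/3  <
x_1 = 1, x_2 = 1 ↦ 0  <
So 9 of the 16 assignments meet the threshold.

9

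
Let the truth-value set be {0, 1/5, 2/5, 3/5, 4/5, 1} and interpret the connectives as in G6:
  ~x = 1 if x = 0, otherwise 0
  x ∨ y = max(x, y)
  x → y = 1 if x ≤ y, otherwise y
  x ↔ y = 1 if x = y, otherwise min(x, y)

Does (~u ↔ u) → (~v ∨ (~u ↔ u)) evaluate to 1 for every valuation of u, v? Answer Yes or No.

At u = 1/5, v = 2/5, for instance:
~u = ~1/5 = 0
~u ↔ u = 0 ↔ 1/5 = 0
~v = ~2/5 = 0
~v ∨ (~u ↔ u) = 0 ∨ 0 = 0
(~u ↔ u) → (~v ∨ (~u ↔ u)) = 0 → 0 = 1
and checking the remaining 35 assignments likewise gives ≥ 1 in every case.

Yes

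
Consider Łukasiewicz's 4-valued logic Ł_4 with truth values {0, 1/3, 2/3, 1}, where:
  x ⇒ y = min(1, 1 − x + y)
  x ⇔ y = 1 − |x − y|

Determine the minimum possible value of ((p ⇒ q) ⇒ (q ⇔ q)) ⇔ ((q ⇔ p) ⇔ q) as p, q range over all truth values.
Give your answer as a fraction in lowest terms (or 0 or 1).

Take p = 0, q = 0:
p ⇒ q = 0 ⇒ 0 = 1
q ⇔ q = 0 ⇔ 0 = 1
(p ⇒ q) ⇒ (q ⇔ q) = 1 ⇒ 1 = 1
q ⇔ p = 0 ⇔ 0 = 1
(q ⇔ p) ⇔ q = 1 ⇔ 0 = 0
((p ⇒ q) ⇒ (q ⇔ q)) ⇔ ((q ⇔ p) ⇔ q) = 1 ⇔ 0 = 0
No assignment yields a value below 0, so this is the minimum.

0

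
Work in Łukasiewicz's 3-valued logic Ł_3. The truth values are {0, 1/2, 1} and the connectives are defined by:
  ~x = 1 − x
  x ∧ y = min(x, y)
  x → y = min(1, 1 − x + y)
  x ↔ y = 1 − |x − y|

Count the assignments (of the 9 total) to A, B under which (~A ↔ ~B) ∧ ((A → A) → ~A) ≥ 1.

A = 0, B = 0 ↦ 1  ≥
A = 0, B = 1/2 ↦ 1/2  <
A = 0, B = 1 ↦ 0  <
A = 1/2, B = 0 ↦ 1/2  <
A = 1/2, B = 1/2 ↦ 1/2  <
A = 1/2, B = 1 ↦ 1/2  <
A = 1, B = 0 ↦ 0  <
A = 1, B = 1/2 ↦ 0  <
A = 1, B = 1 ↦ 0  <
So 1 of the 9 assignments meets the threshold.

1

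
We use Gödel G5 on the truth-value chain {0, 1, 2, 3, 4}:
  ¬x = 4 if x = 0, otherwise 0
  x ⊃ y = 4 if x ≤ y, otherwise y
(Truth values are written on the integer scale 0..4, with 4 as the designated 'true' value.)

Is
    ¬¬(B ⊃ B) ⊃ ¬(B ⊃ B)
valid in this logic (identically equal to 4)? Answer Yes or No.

Counterexample: take B = 0.
B ⊃ B = 0 ⊃ 0 = 4
¬(B ⊃ B) = ¬4 = 0
¬¬(B ⊃ B) = ¬0 = 4
¬¬(B ⊃ B) ⊃ ¬(B ⊃ B) = 4 ⊃ 0 = 0
This gives 0 ≠ 4.

No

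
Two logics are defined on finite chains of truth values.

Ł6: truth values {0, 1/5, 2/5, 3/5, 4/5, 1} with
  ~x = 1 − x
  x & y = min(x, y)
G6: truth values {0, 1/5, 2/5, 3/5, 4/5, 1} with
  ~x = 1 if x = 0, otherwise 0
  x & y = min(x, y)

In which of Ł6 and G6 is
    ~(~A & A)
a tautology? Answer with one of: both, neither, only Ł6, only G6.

only G6

In Ł6: at A = 1/5 the value is 4/5 — not a tautology.
In G6: every assignment gives 1 — tautology.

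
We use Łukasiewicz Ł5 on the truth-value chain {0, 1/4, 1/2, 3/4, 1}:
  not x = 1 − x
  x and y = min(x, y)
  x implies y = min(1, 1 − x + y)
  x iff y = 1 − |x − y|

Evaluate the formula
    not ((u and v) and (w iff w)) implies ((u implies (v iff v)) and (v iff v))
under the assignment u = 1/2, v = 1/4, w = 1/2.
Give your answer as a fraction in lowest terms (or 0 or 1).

1

u and v = 1/2 and 1/4 = 1/4
w iff w = 1/2 iff 1/2 = 1
(u and v) and (w iff w) = 1/4 and 1 = 1/4
not ((u and v) and (w iff w)) = not 1/4 = 3/4
v iff v = 1/4 iff 1/4 = 1
u implies (v iff v) = 1/2 implies 1 = 1
v iff v = 1/4 iff 1/4 = 1
(u implies (v iff v)) and (v iff v) = 1 and 1 = 1
not ((u and v) and (w iff w)) implies ((u implies (v iff v)) and (v iff v)) = 3/4 implies 1 = 1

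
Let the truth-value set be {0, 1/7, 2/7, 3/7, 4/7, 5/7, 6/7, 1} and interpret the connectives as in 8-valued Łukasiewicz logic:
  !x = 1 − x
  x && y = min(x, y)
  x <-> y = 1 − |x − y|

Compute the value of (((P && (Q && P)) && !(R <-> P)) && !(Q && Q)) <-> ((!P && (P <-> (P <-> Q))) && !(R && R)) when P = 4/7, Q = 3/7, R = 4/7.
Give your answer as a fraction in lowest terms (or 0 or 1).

Q && P = 3/7 && 4/7 = 3/7
P && (Q && P) = 4/7 && 3/7 = 3/7
R <-> P = 4/7 <-> 4/7 = 1
!(R <-> P) = !1 = 0
(P && (Q && P)) && !(R <-> P) = 3/7 && 0 = 0
Q && Q = 3/7 && 3/7 = 3/7
!(Q && Q) = !3/7 = 4/7
((P && (Q && P)) && !(R <-> P)) && !(Q && Q) = 0 && 4/7 = 0
!P = !4/7 = 3/7
P <-> Q = 4/7 <-> 3/7 = 6/7
P <-> (P <-> Q) = 4/7 <-> 6/7 = 5/7
!P && (P <-> (P <-> Q)) = 3/7 && 5/7 = 3/7
R && R = 4/7 && 4/7 = 4/7
!(R && R) = !4/7 = 3/7
(!P && (P <-> (P <-> Q))) && !(R && R) = 3/7 && 3/7 = 3/7
(((P && (Q && P)) && !(R <-> P)) && !(Q && Q)) <-> ((!P && (P <-> (P <-> Q))) && !(R && R)) = 0 <-> 3/7 = 4/7

4/7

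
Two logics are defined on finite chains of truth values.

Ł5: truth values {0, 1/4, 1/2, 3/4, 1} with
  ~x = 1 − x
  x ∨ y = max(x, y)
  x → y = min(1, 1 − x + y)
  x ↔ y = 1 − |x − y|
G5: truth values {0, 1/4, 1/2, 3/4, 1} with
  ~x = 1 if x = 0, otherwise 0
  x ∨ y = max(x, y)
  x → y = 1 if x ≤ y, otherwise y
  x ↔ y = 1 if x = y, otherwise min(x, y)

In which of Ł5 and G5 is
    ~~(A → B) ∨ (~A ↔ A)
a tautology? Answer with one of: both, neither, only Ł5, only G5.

neither

In Ł5: at A = 1/4, B = 0 the value is 3/4 — not a tautology.
In G5: at A = 1/4, B = 0 the value is 0 — not a tautology.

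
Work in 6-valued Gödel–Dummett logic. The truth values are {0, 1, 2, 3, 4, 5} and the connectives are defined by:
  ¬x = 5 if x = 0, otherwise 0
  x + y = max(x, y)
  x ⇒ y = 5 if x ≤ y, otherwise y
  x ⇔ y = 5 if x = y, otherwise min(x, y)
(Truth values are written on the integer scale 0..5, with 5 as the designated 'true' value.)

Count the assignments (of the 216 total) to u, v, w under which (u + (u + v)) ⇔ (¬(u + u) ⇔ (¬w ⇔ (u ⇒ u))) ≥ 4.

value 5: 56 assignments (counts)
value 4: 41 assignments (counts)
value 3: 31 assignments
value 2: 21 assignments
value 1: 11 assignments
value 0: 56 assignments
So 97 of the 216 assignments meet the threshold.

97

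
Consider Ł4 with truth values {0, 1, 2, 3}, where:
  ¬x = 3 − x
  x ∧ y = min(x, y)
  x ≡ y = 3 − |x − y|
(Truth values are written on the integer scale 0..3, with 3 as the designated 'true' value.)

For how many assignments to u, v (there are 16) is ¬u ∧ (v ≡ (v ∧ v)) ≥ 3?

4

u = 0, v = 0 ↦ 3  ≥
u = 0, v = 1 ↦ 3  ≥
u = 0, v = 2 ↦ 3  ≥
u = 0, v = 3 ↦ 3  ≥
u = 1, v = 0 ↦ 2  <
u = 1, v = 1 ↦ 2  <
u = 1, v = 2 ↦ 2  <
u = 1, v = 3 ↦ 2  <
u = 2, v = 0 ↦ 1  <
u = 2, v = 1 ↦ 1  <
u = 2, v = 2 ↦ 1  <
u = 2, v = 3 ↦ 1  <
u = 3, v = 0 ↦ 0  <
u = 3, v = 1 ↦ 0  <
u = 3, v = 2 ↦ 0  <
u = 3, v = 3 ↦ 0  <
So 4 of the 16 assignments meet the threshold.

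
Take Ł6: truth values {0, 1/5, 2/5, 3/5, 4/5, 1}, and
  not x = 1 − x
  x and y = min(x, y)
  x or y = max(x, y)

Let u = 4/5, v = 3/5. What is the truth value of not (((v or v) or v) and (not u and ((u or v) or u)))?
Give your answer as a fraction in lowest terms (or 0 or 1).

v or v = 3/5 or 3/5 = 3/5
(v or v) or v = 3/5 or 3/5 = 3/5
not u = not 4/5 = 1/5
u or v = 4/5 or 3/5 = 4/5
(u or v) or u = 4/5 or 4/5 = 4/5
not u and ((u or v) or u) = 1/5 and 4/5 = 1/5
((v or v) or v) and (not u and ((u or v) or u)) = 3/5 and 1/5 = 1/5
not (((v or v) or v) and (not u and ((u or v) or u))) = not 1/5 = 4/5

4/5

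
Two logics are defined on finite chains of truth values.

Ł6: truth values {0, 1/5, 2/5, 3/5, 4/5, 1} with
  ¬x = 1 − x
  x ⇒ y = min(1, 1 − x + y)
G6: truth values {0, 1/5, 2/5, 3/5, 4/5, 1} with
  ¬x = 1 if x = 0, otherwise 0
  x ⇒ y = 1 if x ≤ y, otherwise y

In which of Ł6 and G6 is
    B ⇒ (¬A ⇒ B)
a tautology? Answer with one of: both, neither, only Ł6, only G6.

In Ł6: every assignment gives 1 — tautology.
In G6: every assignment gives 1 — tautology.

both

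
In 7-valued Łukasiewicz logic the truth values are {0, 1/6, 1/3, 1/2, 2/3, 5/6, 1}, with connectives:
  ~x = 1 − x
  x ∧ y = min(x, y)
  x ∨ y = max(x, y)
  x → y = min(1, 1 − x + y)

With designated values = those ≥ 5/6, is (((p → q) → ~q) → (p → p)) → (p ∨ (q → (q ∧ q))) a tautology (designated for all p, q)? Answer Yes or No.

At p = 5/6, q = 1, for instance:
p → q = 5/6 → 1 = 1
~q = ~1 = 0
(p → q) → ~q = 1 → 0 = 0
p → p = 5/6 → 5/6 = 1
((p → q) → ~q) → (p → p) = 0 → 1 = 1
q ∧ q = 1 ∧ 1 = 1
q → (q ∧ q) = 1 → 1 = 1
p ∨ (q → (q ∧ q)) = 5/6 ∨ 1 = 1
(((p → q) → ~q) → (p → p)) → (p ∨ (q → (q ∧ q))) = 1 → 1 = 1
and checking the remaining 48 assignments likewise gives ≥ 5/6 in every case.

Yes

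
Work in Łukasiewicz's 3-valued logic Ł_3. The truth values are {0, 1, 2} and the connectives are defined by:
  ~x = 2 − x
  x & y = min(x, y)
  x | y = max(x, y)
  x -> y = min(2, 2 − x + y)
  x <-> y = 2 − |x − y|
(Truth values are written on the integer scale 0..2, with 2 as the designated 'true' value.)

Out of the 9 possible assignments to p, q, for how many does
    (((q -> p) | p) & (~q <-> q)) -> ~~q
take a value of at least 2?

7

p = 0, q = 0 ↦ 2  ≥
p = 0, q = 1 ↦ 2  ≥
p = 0, q = 2 ↦ 2  ≥
p = 1, q = 0 ↦ 2  ≥
p = 1, q = 1 ↦ 1  <
p = 1, q = 2 ↦ 2  ≥
p = 2, q = 0 ↦ 2  ≥
p = 2, q = 1 ↦ 1  <
p = 2, q = 2 ↦ 2  ≥
So 7 of the 9 assignments meet the threshold.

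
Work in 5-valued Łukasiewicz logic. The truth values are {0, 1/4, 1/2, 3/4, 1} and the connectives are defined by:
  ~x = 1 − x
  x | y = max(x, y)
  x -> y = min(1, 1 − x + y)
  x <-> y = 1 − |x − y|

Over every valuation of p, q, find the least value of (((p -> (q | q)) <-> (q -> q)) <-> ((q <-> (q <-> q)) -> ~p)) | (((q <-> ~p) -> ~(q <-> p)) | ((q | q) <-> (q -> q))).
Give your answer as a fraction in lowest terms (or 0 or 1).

1/2

Take p = 3/4, q = 1/4:
q | q = 1/4 | 1/4 = 1/4
p -> (q | q) = 3/4 -> 1/4 = 1/2
q -> q = 1/4 -> 1/4 = 1
(p -> (q | q)) <-> (q -> q) = 1/2 <-> 1 = 1/2
q <-> q = 1/4 <-> 1/4 = 1
q <-> (q <-> q) = 1/4 <-> 1 = 1/4
~p = ~3/4 = 1/4
(q <-> (q <-> q)) -> ~p = 1/4 -> 1/4 = 1
((p -> (q | q)) <-> (q -> q)) <-> ((q <-> (q <-> q)) -> ~p) = 1/2 <-> 1 = 1/2
~p = ~3/4 = 1/4
q <-> ~p = 1/4 <-> 1/4 = 1
q <-> p = 1/4 <-> 3/4 = 1/2
~(q <-> p) = ~1/2 = 1/2
(q <-> ~p) -> ~(q <-> p) = 1 -> 1/2 = 1/2
q | q = 1/4 | 1/4 = 1/4
q -> q = 1/4 -> 1/4 = 1
(q | q) <-> (q -> q) = 1/4 <-> 1 = 1/4
((q <-> ~p) -> ~(q <-> p)) | ((q | q) <-> (q -> q)) = 1/2 | 1/4 = 1/2
(((p -> (q | q)) <-> (q -> q)) <-> ((q <-> (q <-> q)) -> ~p)) | (((q <-> ~p) -> ~(q <-> p)) | ((q | q) <-> (q -> q))) = 1/2 | 1/2 = 1/2
No assignment yields a value below 1/2, so this is the minimum.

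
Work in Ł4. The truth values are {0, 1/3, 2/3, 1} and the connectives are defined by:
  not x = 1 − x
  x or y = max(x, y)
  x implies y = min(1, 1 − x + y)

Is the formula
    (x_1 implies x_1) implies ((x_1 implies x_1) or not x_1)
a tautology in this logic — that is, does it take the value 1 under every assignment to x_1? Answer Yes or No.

Yes

x_1 = 0 ↦ 1
x_1 = 1/3 ↦ 1
x_1 = 2/3 ↦ 1
x_1 = 1 ↦ 1
Every assignment gives a value ≥ 1.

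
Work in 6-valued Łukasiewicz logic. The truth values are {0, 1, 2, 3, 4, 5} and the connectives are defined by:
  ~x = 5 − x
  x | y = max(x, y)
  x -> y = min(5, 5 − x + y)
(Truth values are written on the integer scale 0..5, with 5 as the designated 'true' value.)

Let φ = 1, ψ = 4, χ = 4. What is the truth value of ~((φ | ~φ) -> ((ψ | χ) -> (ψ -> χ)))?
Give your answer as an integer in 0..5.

~φ = ~1 = 4
φ | ~φ = 1 | 4 = 4
ψ | χ = 4 | 4 = 4
ψ -> χ = 4 -> 4 = 5
(ψ | χ) -> (ψ -> χ) = 4 -> 5 = 5
(φ | ~φ) -> ((ψ | χ) -> (ψ -> χ)) = 4 -> 5 = 5
~((φ | ~φ) -> ((ψ | χ) -> (ψ -> χ))) = ~5 = 0

0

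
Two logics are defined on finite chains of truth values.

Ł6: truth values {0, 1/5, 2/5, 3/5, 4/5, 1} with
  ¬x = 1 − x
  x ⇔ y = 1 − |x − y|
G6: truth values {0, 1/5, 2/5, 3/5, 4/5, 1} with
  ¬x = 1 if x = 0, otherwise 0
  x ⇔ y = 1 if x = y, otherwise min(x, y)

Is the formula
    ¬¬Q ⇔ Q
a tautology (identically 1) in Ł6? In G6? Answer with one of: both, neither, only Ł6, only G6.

In Ł6: every assignment gives 1 — tautology.
In G6: at Q = 1/5 the value is 1/5 — not a tautology.

only Ł6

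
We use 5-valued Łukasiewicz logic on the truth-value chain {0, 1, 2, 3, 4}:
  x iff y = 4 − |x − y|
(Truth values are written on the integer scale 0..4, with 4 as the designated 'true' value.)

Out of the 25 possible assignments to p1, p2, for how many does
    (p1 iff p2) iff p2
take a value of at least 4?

7

value 4: 7 assignments (counts)
value 3: 7 assignments
value 2: 6 assignments
value 1: 3 assignments
value 0: 2 assignments
So 7 of the 25 assignments meet the threshold.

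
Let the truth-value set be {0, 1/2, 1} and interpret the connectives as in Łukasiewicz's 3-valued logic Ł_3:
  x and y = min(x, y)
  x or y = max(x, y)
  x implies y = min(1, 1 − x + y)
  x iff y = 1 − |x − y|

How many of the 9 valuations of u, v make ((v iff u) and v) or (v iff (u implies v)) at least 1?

u = 0, v = 0 ↦ 0  <
u = 0, v = 1/2 ↦ 1/2  <
u = 0, v = 1 ↦ 1  ≥
u = 1/2, v = 0 ↦ 1/2  <
u = 1/2, v = 1/2 ↦ 1/2  <
u = 1/2, v = 1 ↦ 1  ≥
u = 1, v = 0 ↦ 1  ≥
u = 1, v = 1/2 ↦ 1  ≥
u = 1, v = 1 ↦ 1  ≥
So 5 of the 9 assignments meet the threshold.

5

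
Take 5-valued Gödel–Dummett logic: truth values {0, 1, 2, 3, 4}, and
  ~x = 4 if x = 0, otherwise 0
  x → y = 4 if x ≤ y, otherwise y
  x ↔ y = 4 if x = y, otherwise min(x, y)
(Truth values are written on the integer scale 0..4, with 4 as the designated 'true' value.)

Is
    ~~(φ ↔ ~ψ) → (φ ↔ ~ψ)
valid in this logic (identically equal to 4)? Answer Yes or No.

No

Counterexample: take φ = 1, ψ = 0.
~ψ = ~0 = 4
φ ↔ ~ψ = 1 ↔ 4 = 1
~(φ ↔ ~ψ) = ~1 = 0
~~(φ ↔ ~ψ) = ~0 = 4
~~(φ ↔ ~ψ) → (φ ↔ ~ψ) = 4 → 1 = 1
This gives 1 ≠ 4.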